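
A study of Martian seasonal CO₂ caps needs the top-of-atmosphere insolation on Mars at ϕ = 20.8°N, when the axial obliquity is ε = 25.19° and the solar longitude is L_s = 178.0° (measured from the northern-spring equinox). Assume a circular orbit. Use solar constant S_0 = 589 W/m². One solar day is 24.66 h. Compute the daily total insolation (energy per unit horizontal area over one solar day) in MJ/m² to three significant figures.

Solar declination: sin δ = sin ε · sin L_s = sin 25.19° × sin 178.0° = 0.01485, so δ = +0.851°.
cos h₀ = −tan(+20.8°) tan(+0.851°) = -0.0056, h₀ = 1.5764 rad.
Bracket: h₀ sin ϕ sin δ + cos ϕ cos δ sin h₀ = 1.5764×0.35511×0.01485 + 0.93483×0.99989×0.99998 = 0.008313 + 0.934708 = 0.943021.
Q̄ = (S_0/π) × [bracket] = (589/π) × 0.943021 = 176.80 W/m².
Daily total = Q̄ × 24.66 h × 3600 s/h = 176.80 × 24.66 × 3600 / 10⁶ = 15.70 MJ/m².

15.7 MJ/m²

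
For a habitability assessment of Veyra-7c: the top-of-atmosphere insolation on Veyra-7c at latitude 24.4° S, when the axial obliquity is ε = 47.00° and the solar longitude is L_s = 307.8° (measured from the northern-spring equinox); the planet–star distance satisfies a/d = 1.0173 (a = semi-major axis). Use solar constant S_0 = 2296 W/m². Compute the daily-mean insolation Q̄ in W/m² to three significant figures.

Solar declination: sin δ = sin ε · sin L_s = sin 47.00° × sin 307.8° = -0.57788, so δ = -35.302°.
cos h₀ = −tan(-24.4°) tan(-35.302°) = -0.3212, h₀ = 1.8978 rad.
Bracket: h₀ sin ϕ sin δ + cos ϕ cos δ sin h₀ = 1.8978×-0.41310×-0.57788 + 0.91068×0.81612×0.94701 = 0.453047 + 0.703841 = 1.156888.
Inverse-square distance factor (a/d)² = 1.0173² = 1.034899.
Q̄ = (S_0/π) × 1.034899 × [bracket] = (2296/π) × 1.034899 × 1.156888 = 875.0 W/m².

Q̄ ≈ 875 W/m²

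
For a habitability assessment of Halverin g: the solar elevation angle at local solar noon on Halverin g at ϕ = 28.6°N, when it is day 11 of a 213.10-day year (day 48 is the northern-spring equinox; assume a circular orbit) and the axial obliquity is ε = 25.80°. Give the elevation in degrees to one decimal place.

38.7°

Solar longitude: L_s = 360° × (11 − 48)/213.10 = -62.506°, i.e. -62.506° + 360° = 297.494°.
sin δ = sin 25.80° × sin 297.494° = -0.38608, so δ = -22.711°.
At local noon the hour angle is zero, so the zenith angle equals |ϕ − δ| = |+28.6° − (-22.711°)| = 51.311°.
Elevation = 90° − 51.311° = 38.7°.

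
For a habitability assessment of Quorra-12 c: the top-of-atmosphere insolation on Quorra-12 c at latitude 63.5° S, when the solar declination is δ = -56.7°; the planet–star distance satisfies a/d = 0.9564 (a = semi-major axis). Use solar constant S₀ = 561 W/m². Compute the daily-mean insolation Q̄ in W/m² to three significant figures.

Q̄ ≈ 384 W/m²

cos H₀ = −tan(-63.5°) tan(-56.700°) = -3.0534 ≤ −1 ⇒ polar day, H₀ = π.
Bracket: H₀ sin φ sin δ + cos φ cos δ sin H₀ = 3.1416×-0.89493×-0.83581 + 0.44620×0.54902×0.00000 = 2.349890 + 0.000000 = 2.349890.
Inverse-square distance factor (a/d)² = 0.9564² = 0.914701.
Q̄ = (S₀/π) × 0.914701 × [bracket] = (561/π) × 0.914701 × 2.349890 = 383.8 W/m².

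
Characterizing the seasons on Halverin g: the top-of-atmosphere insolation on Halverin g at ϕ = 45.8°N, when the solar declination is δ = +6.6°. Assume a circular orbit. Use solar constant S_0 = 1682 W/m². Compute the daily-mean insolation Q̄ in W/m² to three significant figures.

Q̄ ≈ 443 W/m²

cos h₀ = −tan(+45.8°) tan(+6.600°) = -0.1190, h₀ = 1.6901 rad.
Bracket: h₀ sin ϕ sin δ + cos ϕ cos δ sin h₀ = 1.6901×0.71691×0.11494 + 0.69717×0.99337×0.99290 = 0.139267 + 0.687631 = 0.826898.
Q̄ = (S_0/π) × [bracket] = (1682/π) × 0.826898 = 442.7 W/m².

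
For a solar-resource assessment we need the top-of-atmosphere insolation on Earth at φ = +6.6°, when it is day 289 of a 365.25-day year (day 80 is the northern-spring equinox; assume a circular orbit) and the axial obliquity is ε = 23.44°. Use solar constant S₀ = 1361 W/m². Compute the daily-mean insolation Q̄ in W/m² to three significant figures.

Q̄ ≈ 410 W/m²

Solar longitude: λ_s = 360° × (289 − 80)/365.25 = 205.996°.
sin δ = sin 23.44° × sin 205.996° = -0.17435, so δ = -10.041°.
cos H₀ = −tan(+6.6°) tan(-10.041°) = 0.0205, H₀ = 1.5503 rad.
Bracket: H₀ sin φ sin δ + cos φ cos δ sin H₀ = 1.5503×0.11494×-0.17435 + 0.99337×0.98468×0.99979 = -0.031068 + 0.977946 = 0.946878.
Q̄ = (S₀/π) × [bracket] = (1361/π) × 0.946878 = 410.2 W/m².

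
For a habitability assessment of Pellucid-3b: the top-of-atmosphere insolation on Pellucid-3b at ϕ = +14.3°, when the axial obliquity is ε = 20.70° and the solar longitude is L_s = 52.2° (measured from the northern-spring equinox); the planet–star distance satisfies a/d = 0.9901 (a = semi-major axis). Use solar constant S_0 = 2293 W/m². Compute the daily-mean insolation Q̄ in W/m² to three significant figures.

Q̄ ≈ 745 W/m²

Solar declination: sin δ = sin ε · sin L_s = sin 20.70° × sin 52.2° = 0.27930, so δ = +16.218°.
cos h₀ = −tan(+14.3°) tan(+16.218°) = -0.0741, h₀ = 1.6450 rad.
Bracket: h₀ sin ϕ sin δ + cos ϕ cos δ sin h₀ = 1.6450×0.24700×0.27930 + 0.96902×0.96020×0.99725 = 0.113484 + 0.927894 = 1.041378.
Inverse-square distance factor (a/d)² = 0.9901² = 0.980298.
Q̄ = (S_0/π) × 0.980298 × [bracket] = (2293/π) × 0.980298 × 1.041378 = 745.1 W/m².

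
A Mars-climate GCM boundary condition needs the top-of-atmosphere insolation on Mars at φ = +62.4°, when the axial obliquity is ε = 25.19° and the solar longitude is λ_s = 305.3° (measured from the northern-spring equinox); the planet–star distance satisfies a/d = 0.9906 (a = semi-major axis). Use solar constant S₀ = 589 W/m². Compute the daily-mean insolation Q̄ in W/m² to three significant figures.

Q̄ ≈ 12.0 W/m²

Solar declination: sin δ = sin ε · sin λ_s = sin 25.19° × sin 305.3° = -0.34737, so δ = -20.326°.
cos H₀ = −tan(+62.4°) tan(-20.326°) = 0.7086, H₀ = 0.7833 rad.
Bracket: H₀ sin φ sin δ + cos φ cos δ sin H₀ = 0.7833×0.88620×-0.34737 + 0.46330×0.93773×0.70564 = -0.241131 + 0.306566 = 0.065435.
Inverse-square distance factor (a/d)² = 0.9906² = 0.981288.
Q̄ = (S₀/π) × 0.981288 × [bracket] = (589/π) × 0.981288 × 0.065435 = 12.04 W/m².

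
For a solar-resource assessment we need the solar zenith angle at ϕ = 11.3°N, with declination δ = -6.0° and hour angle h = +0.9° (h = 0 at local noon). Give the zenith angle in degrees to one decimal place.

θ_z = 17.3°

cos θ_z = sin ϕ sin δ + cos ϕ cos δ cos h = -0.020482 + 0.975122 = 0.954640.
θ_z = arccos(0.954640) = 17.3°.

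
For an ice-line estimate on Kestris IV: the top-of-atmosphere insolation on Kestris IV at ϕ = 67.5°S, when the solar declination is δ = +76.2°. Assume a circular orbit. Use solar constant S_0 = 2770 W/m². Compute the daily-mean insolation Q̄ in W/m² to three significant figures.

Q̄ ≈ 0.00 W/m²

cos h₀ = −tan(-67.5°) tan(+76.200°) = 9.8289 ≥ 1 ⇒ polar night, h₀ = 0 and Q̄ = 0.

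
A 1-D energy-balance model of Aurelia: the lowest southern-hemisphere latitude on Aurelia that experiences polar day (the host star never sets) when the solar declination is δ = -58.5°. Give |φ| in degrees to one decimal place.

Polar day requires cos H₀ = −tan φ tan δ ≤ −1, i.e. tan φ tan δ ≥ 1.
The boundary is |tan φ| · |tan δ| = 1, so |φ| = 90° − |δ| = 90° − 58.5° = 31.5° in the southern hemisphere.

|φ| = 31.5°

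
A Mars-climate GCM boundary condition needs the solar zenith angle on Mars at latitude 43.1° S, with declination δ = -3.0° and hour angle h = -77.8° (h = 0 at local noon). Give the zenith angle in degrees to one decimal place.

θ_z = 79.1°

cos θ_z = sin φ sin δ + cos φ cos δ cos h = 0.035760 + 0.154090 = 0.189850.
θ_z = arccos(0.189850) = 79.1°.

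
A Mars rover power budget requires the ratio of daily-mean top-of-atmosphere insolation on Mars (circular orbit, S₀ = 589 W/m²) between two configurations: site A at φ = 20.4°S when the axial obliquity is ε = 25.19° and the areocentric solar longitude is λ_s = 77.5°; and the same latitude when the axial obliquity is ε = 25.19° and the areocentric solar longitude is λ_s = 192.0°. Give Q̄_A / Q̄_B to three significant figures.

— Configuration A (φ=-20.4°):
sin δ = sin 25.19° × sin 77.5° = 0.41553, so δ = +24.553°.
cos H₀ = −tan(-20.4°) tan(+24.553°) = 0.1699, H₀ = 1.4001 rad.
Bracket: H₀ sin φ sin δ + cos φ cos δ sin H₀ = 1.4001×-0.34857×0.41553 + 0.93728×0.90958×0.98546 = -0.202792 + 0.840135 = 0.637343.
Q̄ = (S₀/π) × [bracket] = (589/π) × 0.637343 = 119.49 W/m².
— Configuration B (φ=-20.4°):
sin δ = sin 25.19° × sin 192.0° = -0.08849, so δ = -5.077°.
cos H₀ = −tan(-20.4°) tan(-5.077°) = -0.0330, H₀ = 1.6038 rad.
Bracket: H₀ sin φ sin δ + cos φ cos δ sin H₀ = 1.6038×-0.34857×-0.08849 + 0.93728×0.99608×0.99945 = 0.049469 + 0.933092 = 0.982561.
Q̄ = (S₀/π) × [bracket] = (589/π) × 0.982561 = 184.21 W/m².
Ratio Q̄_A / Q̄_B = 119.49 / 184.21 = 0.6487.

Q̄_A / Q̄_B ≈ 0.649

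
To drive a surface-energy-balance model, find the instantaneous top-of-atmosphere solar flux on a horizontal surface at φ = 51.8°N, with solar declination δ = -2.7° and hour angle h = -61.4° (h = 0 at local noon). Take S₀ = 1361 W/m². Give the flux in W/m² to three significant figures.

cos θ_z = sin φ sin δ + cos φ cos δ cos h = -0.037019 + 0.295698 = 0.258679.
Flux = S₀ · cos θ_z = 1361 × 0.258679 = 352.1 W/m².

352 W/m²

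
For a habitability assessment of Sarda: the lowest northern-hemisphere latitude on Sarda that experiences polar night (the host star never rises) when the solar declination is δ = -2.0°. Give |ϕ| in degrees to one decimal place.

|ϕ| = 88.0°

Polar night requires cos h₀ = −tan ϕ tan δ ≥ 1, i.e. tan ϕ tan δ ≤ −1.
The boundary is |tan ϕ| · |tan δ| = 1, so |ϕ| = 90° − |δ| = 90° − 2.0° = 88.0° in the northern hemisphere.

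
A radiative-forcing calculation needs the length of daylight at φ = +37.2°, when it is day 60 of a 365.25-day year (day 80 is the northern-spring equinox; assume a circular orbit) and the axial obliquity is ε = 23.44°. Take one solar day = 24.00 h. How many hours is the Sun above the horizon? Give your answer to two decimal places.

11.21 h

Solar longitude: λ_s = 360° × (60 − 80)/365.25 = -19.713°, i.e. -19.713° + 360° = 340.287°.
sin δ = sin 23.44° × sin 340.287° = -0.13417, so δ = -7.711°.
cos H₀ = −tan φ · tan δ = −tan(+37.2°) × tan(-7.711°) = 0.1028, so H₀ = 1.4678 rad = 84.10°.
Daylight = 2H₀/(2π) × 24.00 h = (1.4678/π) × 24.00 = 11.21 h.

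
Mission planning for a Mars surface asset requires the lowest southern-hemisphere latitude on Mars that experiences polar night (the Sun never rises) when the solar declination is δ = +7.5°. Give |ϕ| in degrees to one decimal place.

|ϕ| = 82.5°

Polar night requires cos h₀ = −tan ϕ tan δ ≥ 1, i.e. tan ϕ tan δ ≤ −1.
The boundary is |tan ϕ| · |tan δ| = 1, so |ϕ| = 90° − |δ| = 90° − 7.5° = 82.5° in the southern hemisphere.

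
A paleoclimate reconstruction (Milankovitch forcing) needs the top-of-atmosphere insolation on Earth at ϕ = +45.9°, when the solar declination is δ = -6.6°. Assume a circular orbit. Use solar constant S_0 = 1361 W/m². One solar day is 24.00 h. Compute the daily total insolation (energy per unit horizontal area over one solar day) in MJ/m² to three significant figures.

21.2 MJ/m²

cos h₀ = −tan(+45.9°) tan(-6.600°) = 0.1194, h₀ = 1.4511 rad.
Bracket: h₀ sin ϕ sin δ + cos ϕ cos δ sin h₀ = 1.4511×0.71813×-0.11494 + 0.69591×0.99337×0.99285 = -0.119776 + 0.686353 = 0.566577.
Q̄ = (S_0/π) × [bracket] = (1361/π) × 0.566577 = 245.45 W/m².
Daily total = Q̄ × 24.00 h × 3600 s/h = 245.45 × 24.00 × 3600 / 10⁶ = 21.21 MJ/m².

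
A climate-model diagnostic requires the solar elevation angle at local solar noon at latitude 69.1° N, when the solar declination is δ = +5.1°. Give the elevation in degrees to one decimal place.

26.0°

At local noon the hour angle is zero, so the zenith angle equals |φ − δ| = |+69.1° − (+5.100°)| = 64.000°.
Elevation = 90° − 64.000° = 26.0°.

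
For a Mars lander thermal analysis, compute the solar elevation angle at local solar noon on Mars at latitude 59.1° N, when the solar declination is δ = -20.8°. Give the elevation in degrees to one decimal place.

At local noon the hour angle is zero, so the zenith angle equals |ϕ − δ| = |+59.1° − (-20.800°)| = 79.900°.
Elevation = 90° − 79.900° = 10.1°.

10.1°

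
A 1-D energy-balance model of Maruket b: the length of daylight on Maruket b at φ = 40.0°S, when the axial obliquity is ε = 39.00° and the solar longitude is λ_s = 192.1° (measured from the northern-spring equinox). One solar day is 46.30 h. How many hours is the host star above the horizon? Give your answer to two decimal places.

Solar declination: sin δ = sin ε · sin λ_s = sin 39.00° × sin 192.1° = -0.13192, so δ = -7.580°.
cos H₀ = −tan φ · tan δ = −tan(-40.0°) × tan(-7.580°) = -0.1117, so H₀ = 1.6827 rad = 96.41°.
Daylight = 2H₀/(2π) × 46.30 h = (1.6827/π) × 46.30 = 24.80 h.

24.80 h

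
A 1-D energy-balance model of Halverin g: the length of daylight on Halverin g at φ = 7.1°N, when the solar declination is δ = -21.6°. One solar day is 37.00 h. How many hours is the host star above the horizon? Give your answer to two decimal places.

cos H₀ = −tan φ · tan δ = −tan(+7.1°) × tan(-21.600°) = 0.0493, so H₀ = 1.5215 rad = 87.17°.
Daylight = 2H₀/(2π) × 37.00 h = (1.5215/π) × 37.00 = 17.92 h.

17.92 h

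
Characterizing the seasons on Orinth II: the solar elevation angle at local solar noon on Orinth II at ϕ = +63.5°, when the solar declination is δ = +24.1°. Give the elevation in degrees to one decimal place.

At local noon the hour angle is zero, so the zenith angle equals |ϕ − δ| = |+63.5° − (+24.100°)| = 39.400°.
Elevation = 90° − 39.400° = 50.6°.

50.6°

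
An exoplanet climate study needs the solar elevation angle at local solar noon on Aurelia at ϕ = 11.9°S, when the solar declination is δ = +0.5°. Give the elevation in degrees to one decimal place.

77.6°

At local noon the hour angle is zero, so the zenith angle equals |ϕ − δ| = |-11.9° − (+0.500°)| = 12.400°.
Elevation = 90° − 12.400° = 77.6°.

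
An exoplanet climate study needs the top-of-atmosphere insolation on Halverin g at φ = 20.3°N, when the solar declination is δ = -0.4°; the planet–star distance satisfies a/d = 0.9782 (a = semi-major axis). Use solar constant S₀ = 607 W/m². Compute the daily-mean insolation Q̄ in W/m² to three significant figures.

Q̄ ≈ 173 W/m²

cos H₀ = −tan(+20.3°) tan(-0.400°) = 0.0026, H₀ = 1.5682 rad.
Bracket: H₀ sin φ sin δ + cos φ cos δ sin H₀ = 1.5682×0.34694×-0.00698 + 0.93789×0.99998×1.00000 = -0.003798 + 0.937871 = 0.934073.
Inverse-square distance factor (a/d)² = 0.9782² = 0.956875.
Q̄ = (S₀/π) × 0.956875 × [bracket] = (607/π) × 0.956875 × 0.934073 = 172.7 W/m².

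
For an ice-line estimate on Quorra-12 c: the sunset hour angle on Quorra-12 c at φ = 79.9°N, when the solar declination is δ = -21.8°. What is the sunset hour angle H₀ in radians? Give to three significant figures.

cos H₀ = −tan φ · tan δ = 2.2454 ≥ 1, so the host star never rises (polar night) and H₀ = 0.

H₀ = 0.00 rad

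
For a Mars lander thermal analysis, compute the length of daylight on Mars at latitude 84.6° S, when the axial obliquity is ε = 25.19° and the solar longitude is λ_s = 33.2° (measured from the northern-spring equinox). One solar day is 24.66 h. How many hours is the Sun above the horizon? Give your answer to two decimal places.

Solar declination: sin δ = sin ε · sin λ_s = sin 25.19° × sin 33.2° = 0.23305, so δ = +13.477°.
cos H₀ = −tan φ · tan δ = 2.5353 ≥ 1, so the Sun never rises (polar night) and H₀ = 0.
Daylight = 2H₀/(2π) × 24.66 h = (0.0000/π) × 24.66 = 0.00 h.

0.00 h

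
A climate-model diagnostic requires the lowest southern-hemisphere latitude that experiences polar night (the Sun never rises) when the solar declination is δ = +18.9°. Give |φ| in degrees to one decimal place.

Polar night requires cos H₀ = −tan φ tan δ ≥ 1, i.e. tan φ tan δ ≤ −1.
The boundary is |tan φ| · |tan δ| = 1, so |φ| = 90° − |δ| = 90° − 18.9° = 71.1° in the southern hemisphere.

|φ| = 71.1°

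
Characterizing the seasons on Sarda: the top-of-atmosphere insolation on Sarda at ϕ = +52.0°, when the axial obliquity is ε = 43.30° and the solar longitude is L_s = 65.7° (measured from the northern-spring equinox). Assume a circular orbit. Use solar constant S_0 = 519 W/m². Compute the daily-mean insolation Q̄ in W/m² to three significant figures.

Q̄ ≈ 256 W/m²

Solar declination: sin δ = sin ε · sin L_s = sin 43.30° × sin 65.7° = 0.62506, so δ = +38.686°.
cos h₀ = −tan(+52.0°) tan(+38.686°) = -1.0249 ≤ −1 ⇒ polar day, h₀ = π.
Bracket: h₀ sin ϕ sin δ + cos ϕ cos δ sin h₀ = 3.1416×0.78801×0.62506 + 0.61566×0.78058×0.00000 = 1.547406 + 0.000000 = 1.547406.
Q̄ = (S_0/π) × [bracket] = (519/π) × 1.547406 = 255.6 W/m².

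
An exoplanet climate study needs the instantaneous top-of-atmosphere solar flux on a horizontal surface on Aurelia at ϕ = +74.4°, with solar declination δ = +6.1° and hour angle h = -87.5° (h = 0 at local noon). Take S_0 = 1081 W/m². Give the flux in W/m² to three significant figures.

cos θ_z = sin ϕ sin δ + cos ϕ cos δ cos h = 0.102350 + 0.011664 = 0.114014.
Flux = S_0 · cos θ_z = 1081 × 0.114014 = 123.2 W/m².

123 W/m²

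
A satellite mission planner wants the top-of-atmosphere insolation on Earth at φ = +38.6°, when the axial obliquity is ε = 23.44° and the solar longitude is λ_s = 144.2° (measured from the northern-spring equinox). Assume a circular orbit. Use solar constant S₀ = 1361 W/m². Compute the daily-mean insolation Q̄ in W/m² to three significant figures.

Solar declination: sin δ = sin ε · sin λ_s = sin 23.44° × sin 144.2° = 0.23269, so δ = +13.455°.
cos H₀ = −tan(+38.6°) tan(+13.455°) = -0.1910, H₀ = 1.7630 rad.
Bracket: H₀ sin φ sin δ + cos φ cos δ sin H₀ = 1.7630×0.62388×0.23269 + 0.78152×0.97255×0.98159 = 0.255936 + 0.746074 = 1.002010.
Q̄ = (S₀/π) × [bracket] = (1361/π) × 1.002010 = 434.1 W/m².

Q̄ ≈ 434 W/m²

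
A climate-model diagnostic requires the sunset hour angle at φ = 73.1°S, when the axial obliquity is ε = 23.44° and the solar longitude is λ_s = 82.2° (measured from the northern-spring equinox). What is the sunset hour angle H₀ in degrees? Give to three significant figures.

H₀ = 0.00°

Solar declination: sin δ = sin ε · sin λ_s = sin 23.44° × sin 82.2° = 0.39411, so δ = +23.210°.
cos H₀ = −tan φ · tan δ = 1.4114 ≥ 1, so the Sun never rises (polar night) and H₀ = 0.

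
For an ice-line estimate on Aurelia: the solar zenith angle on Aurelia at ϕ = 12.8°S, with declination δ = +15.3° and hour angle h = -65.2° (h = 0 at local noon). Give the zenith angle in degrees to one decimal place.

cos θ_z = sin ϕ sin δ + cos ϕ cos δ cos h = -0.058461 + 0.394531 = 0.336070.
θ_z = arccos(0.336070) = 70.4°.

θ_z = 70.4°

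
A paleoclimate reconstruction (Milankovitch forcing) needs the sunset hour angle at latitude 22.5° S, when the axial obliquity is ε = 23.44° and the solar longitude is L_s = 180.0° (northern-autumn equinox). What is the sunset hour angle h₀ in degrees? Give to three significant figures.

Solar declination: sin δ = sin ε · sin L_s = sin 23.44° × sin 180.0° = 0.00000, so δ = +0.000°.
cos h₀ = −tan ϕ · tan δ = −tan(-22.5°) × tan(+0.000°) = 0.0000, so h₀ = 1.5708 rad = 90.00°.

h₀ = 90.0°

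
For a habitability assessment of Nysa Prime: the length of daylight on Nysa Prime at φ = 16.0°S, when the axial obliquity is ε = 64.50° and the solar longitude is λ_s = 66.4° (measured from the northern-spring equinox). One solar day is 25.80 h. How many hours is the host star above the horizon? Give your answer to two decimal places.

Solar declination: sin δ = sin ε · sin λ_s = sin 64.50° × sin 66.4° = 0.82710, so δ = +55.802°.
cos H₀ = −tan φ · tan δ = −tan(-16.0°) × tan(+55.802°) = 0.4220, so H₀ = 1.1352 rad = 65.04°.
Daylight = 2H₀/(2π) × 25.80 h = (1.1352/π) × 25.80 = 9.32 h.

9.32 h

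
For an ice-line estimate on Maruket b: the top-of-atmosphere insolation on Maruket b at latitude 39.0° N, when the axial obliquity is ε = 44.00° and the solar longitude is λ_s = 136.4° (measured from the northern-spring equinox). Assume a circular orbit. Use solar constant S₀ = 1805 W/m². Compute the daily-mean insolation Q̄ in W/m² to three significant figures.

Q̄ ≈ 703 W/m²

Solar declination: sin δ = sin ε · sin λ_s = sin 44.00° × sin 136.4° = 0.47905, so δ = +28.623°.
cos H₀ = −tan(+39.0°) tan(+28.623°) = -0.4419, H₀ = 2.0286 rad.
Bracket: H₀ sin φ sin δ + cos φ cos δ sin H₀ = 2.0286×0.62932×0.47905 + 0.77715×0.87779×0.89705 = 0.611574 + 0.611945 = 1.223519.
Q̄ = (S₀/π) × [bracket] = (1805/π) × 1.223519 = 703.0 W/m².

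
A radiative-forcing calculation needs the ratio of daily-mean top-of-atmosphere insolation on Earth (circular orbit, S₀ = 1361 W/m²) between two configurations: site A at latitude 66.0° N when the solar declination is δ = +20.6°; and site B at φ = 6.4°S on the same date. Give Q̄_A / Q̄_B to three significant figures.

Q̄_A / Q̄_B ≈ 1.19

— Configuration A (φ=+66.0°):
cos H₀ = −tan(+66.0°) tan(+20.600°) = -0.8442, H₀ = 2.5759 rad.
Bracket: H₀ sin φ sin δ + cos φ cos δ sin H₀ = 2.5759×0.91355×0.35184 + 0.40674×0.93606×0.53598 = 0.827955 + 0.204065 = 1.032020.
Q̄ = (S₀/π) × [bracket] = (1361/π) × 1.032020 = 447.09 W/m².
— Configuration B (φ=-6.4°):
cos H₀ = −tan(-6.4°) tan(+20.600°) = 0.0422, H₀ = 1.5286 rad.
Bracket: H₀ sin φ sin δ + cos φ cos δ sin H₀ = 1.5286×-0.11147×0.35184 + 0.99377×0.93606×0.99911 = -0.059951 + 0.929400 = 0.869449.
Q̄ = (S₀/π) × [bracket] = (1361/π) × 0.869449 = 376.66 W/m².
Ratio Q̄_A / Q̄_B = 447.09 / 376.66 = 1.187.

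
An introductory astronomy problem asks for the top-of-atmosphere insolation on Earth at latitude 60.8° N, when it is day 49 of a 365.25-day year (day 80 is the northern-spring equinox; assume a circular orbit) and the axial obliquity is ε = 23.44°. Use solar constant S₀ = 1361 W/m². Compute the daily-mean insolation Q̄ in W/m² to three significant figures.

Q̄ ≈ 101 W/m²

Solar longitude: λ_s = 360° × (49 − 80)/365.25 = -30.554°, i.e. -30.554° + 360° = 329.446°.
sin δ = sin 23.44° × sin 329.446° = -0.20222, so δ = -11.667°.
cos H₀ = −tan(+60.8°) tan(-11.667°) = 0.3695, H₀ = 1.1924 rad.
Bracket: H₀ sin φ sin δ + cos φ cos δ sin H₀ = 1.1924×0.87292×-0.20222 + 0.48786×0.97934×0.92925 = -0.210485 + 0.443978 = 0.233493.
Q̄ = (S₀/π) × [bracket] = (1361/π) × 0.233493 = 101.2 W/m².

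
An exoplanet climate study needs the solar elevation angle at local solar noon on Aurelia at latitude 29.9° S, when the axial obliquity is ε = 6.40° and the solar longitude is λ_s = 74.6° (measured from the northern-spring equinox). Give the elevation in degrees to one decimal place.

53.9°

Solar declination: sin δ = sin ε · sin λ_s = sin 6.40° × sin 74.6° = 0.10747, so δ = +6.169°.
At local noon the hour angle is zero, so the zenith angle equals |φ − δ| = |-29.9° − (+6.169°)| = 36.069°.
Elevation = 90° − 36.069° = 53.9°.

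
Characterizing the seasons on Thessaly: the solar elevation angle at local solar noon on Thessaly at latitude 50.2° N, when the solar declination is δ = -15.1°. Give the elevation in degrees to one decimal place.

24.7°

At local noon the hour angle is zero, so the zenith angle equals |φ − δ| = |+50.2° − (-15.100°)| = 65.300°.
Elevation = 90° − 65.300° = 24.7°.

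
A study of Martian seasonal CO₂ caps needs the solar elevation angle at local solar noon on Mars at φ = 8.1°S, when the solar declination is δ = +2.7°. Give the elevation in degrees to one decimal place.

At local noon the hour angle is zero, so the zenith angle equals |φ − δ| = |-8.1° − (+2.700°)| = 10.800°.
Elevation = 90° − 10.800° = 79.2°.

79.2°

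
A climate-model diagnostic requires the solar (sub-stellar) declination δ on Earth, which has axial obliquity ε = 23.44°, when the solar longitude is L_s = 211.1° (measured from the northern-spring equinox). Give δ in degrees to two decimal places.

sin δ = sin ε · sin L_s = sin 23.44° × sin 211.1° = -0.205471.
δ = arcsin(-0.205471) = -11.86°.

δ = -11.86°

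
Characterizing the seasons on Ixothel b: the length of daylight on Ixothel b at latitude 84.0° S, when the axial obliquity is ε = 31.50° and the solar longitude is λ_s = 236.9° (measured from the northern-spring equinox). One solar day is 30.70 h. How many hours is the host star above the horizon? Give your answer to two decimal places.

30.70 h

Solar declination: sin δ = sin ε · sin λ_s = sin 31.50° × sin 236.9° = -0.43771, so δ = -25.958°.
Sunrise equation: cos H₀ = −tan φ · tan δ = -4.6318 ≤ −1, so the host star never sets (polar day) and H₀ = π.
Daylight = 2H₀/(2π) × 30.70 h = (3.1416/π) × 30.70 = 30.70 h.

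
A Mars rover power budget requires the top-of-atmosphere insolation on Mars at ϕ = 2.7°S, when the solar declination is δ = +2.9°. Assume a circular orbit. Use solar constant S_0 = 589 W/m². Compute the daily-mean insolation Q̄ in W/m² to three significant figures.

Q̄ ≈ 186 W/m²

cos h₀ = −tan(-2.7°) tan(+2.900°) = 0.0024, h₀ = 1.5684 rad.
Bracket: h₀ sin ϕ sin δ + cos ϕ cos δ sin h₀ = 1.5684×-0.04711×0.05059 + 0.99889×0.99872×1.00000 = -0.003738 + 0.997611 = 0.993873.
Q̄ = (S_0/π) × [bracket] = (589/π) × 0.993873 = 186.3 W/m².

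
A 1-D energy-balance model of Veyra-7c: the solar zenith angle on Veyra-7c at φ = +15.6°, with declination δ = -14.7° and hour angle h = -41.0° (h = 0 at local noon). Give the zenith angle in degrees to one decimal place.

θ_z = 50.6°

cos θ_z = sin φ sin δ + cos φ cos δ cos h = -0.068241 + 0.703115 = 0.634874.
θ_z = arccos(0.634874) = 50.6°.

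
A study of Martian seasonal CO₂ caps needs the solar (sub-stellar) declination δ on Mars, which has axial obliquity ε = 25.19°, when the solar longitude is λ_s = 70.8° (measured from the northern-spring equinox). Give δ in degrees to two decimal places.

δ = +23.70°

sin δ = sin ε · sin λ_s = sin 25.19° × sin 70.8° = 0.401947.
δ = arcsin(0.401947) = +23.70°.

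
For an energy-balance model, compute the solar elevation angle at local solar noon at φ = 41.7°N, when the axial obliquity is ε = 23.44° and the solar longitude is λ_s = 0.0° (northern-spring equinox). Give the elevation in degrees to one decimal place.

Solar declination: sin δ = sin ε · sin λ_s = sin 23.44° × sin 0.0° = 0.00000, so δ = +0.000°.
At local noon the hour angle is zero, so the zenith angle equals |φ − δ| = |+41.7° − (+0.000°)| = 41.700°.
Elevation = 90° − 41.700° = 48.3°.

48.3°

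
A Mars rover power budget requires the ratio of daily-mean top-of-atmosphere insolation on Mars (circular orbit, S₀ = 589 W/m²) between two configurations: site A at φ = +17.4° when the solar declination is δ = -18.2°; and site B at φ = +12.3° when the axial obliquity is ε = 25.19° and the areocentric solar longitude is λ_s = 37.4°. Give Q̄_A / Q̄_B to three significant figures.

— Configuration A (φ=+17.4°):
cos H₀ = −tan(+17.4°) tan(-18.200°) = 0.1030, H₀ = 1.4676 rad.
Bracket: H₀ sin φ sin δ + cos φ cos δ sin H₀ = 1.4676×0.29904×-0.31233 + 0.95424×0.94997×0.99468 = -0.137073 + 0.901677 = 0.764604.
Q̄ = (S₀/π) × [bracket] = (589/π) × 0.764604 = 143.35 W/m².
— Configuration B (φ=+12.3°):
sin δ = sin 25.19° × sin 37.4° = 0.25851, so δ = +14.982°.
cos H₀ = −tan(+12.3°) tan(+14.982°) = -0.0583, H₀ = 1.6292 rad.
Bracket: H₀ sin φ sin δ + cos φ cos δ sin H₀ = 1.6292×0.21303×0.25851 + 0.97705×0.96601×0.99830 = 0.089721 + 0.942236 = 1.031957.
Q̄ = (S₀/π) × [bracket] = (589/π) × 1.031957 = 193.48 W/m².
Ratio Q̄_A / Q̄_B = 143.35 / 193.48 = 0.7409.

Q̄_A / Q̄_B ≈ 0.741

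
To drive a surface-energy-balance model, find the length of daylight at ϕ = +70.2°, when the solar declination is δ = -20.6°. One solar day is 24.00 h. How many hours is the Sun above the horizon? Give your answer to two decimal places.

cos h₀ = −tan ϕ · tan δ = 1.0440 ≥ 1, so the Sun never rises (polar night) and h₀ = 0.
Daylight = 2h₀/(2π) × 24.00 h = (0.0000/π) × 24.00 = 0.00 h.

0.00 h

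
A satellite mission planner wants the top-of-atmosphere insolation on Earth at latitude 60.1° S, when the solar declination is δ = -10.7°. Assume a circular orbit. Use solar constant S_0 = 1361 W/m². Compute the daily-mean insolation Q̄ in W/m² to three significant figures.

cos h₀ = −tan(-60.1°) tan(-10.700°) = -0.3286, h₀ = 1.9056 rad.
Bracket: h₀ sin ϕ sin δ + cos ϕ cos δ sin h₀ = 1.9056×-0.86690×-0.18567 + 0.49849×0.98261×0.94447 = 0.306720 + 0.462621 = 0.769341.
Q̄ = (S_0/π) × [bracket] = (1361/π) × 0.769341 = 333.3 W/m².

Q̄ ≈ 333 W/m²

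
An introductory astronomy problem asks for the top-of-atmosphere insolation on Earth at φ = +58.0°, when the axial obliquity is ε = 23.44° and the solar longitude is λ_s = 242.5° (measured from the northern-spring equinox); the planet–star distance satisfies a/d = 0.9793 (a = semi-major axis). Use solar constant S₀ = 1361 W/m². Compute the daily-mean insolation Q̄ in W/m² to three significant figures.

Solar declination: sin δ = sin ε · sin λ_s = sin 23.44° × sin 242.5° = -0.35284, so δ = -20.661°.
cos H₀ = −tan(+58.0°) tan(-20.661°) = 0.6035, H₀ = 0.9229 rad.
Bracket: H₀ sin φ sin δ + cos φ cos δ sin H₀ = 0.9229×0.84805×-0.35284 + 0.52992×0.93568×0.79738 = -0.276156 + 0.395369 = 0.119213.
Inverse-square distance factor (a/d)² = 0.9793² = 0.959028.
Q̄ = (S₀/π) × 0.959028 × [bracket] = (1361/π) × 0.959028 × 0.119213 = 49.53 W/m².

Q̄ ≈ 49.5 W/m²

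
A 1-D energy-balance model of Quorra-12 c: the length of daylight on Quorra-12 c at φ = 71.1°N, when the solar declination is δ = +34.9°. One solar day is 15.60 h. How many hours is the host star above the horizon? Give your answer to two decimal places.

Sunrise equation: cos H₀ = −tan φ · tan δ = -2.0376 ≤ −1, so the host star never sets (polar day) and H₀ = π.
Daylight = 2H₀/(2π) × 15.60 h = (3.1416/π) × 15.60 = 15.60 h.

15.60 h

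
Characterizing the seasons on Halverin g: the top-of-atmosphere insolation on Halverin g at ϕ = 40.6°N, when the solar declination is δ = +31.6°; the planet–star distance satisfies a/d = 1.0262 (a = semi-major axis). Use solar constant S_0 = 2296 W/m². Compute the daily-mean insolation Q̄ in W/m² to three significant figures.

Q̄ ≈ 981 W/m²

cos h₀ = −tan(+40.6°) tan(+31.600°) = -0.5273, h₀ = 2.1262 rad.
Bracket: h₀ sin ϕ sin δ + cos ϕ cos δ sin h₀ = 2.1262×0.65077×0.52399 + 0.75927×0.85173×0.84968 = 0.725028 + 0.549482 = 1.274510.
Inverse-square distance factor (a/d)² = 1.0262² = 1.053086.
Q̄ = (S_0/π) × 1.053086 × [bracket] = (2296/π) × 1.053086 × 1.274510 = 980.9 W/m².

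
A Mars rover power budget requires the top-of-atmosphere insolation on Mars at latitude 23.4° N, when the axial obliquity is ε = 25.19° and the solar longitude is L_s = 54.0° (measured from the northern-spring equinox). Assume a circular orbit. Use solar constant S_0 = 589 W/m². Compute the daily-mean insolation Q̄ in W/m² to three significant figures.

Solar declination: sin δ = sin ε · sin L_s = sin 25.19° × sin 54.0° = 0.34433, so δ = +20.141°.
cos h₀ = −tan(+23.4°) tan(+20.141°) = -0.1587, h₀ = 1.7302 rad.
Bracket: h₀ sin ϕ sin δ + cos ϕ cos δ sin h₀ = 1.7302×0.39715×0.34433 + 0.91775×0.93885×0.98732 = 0.236606 + 0.850704 = 1.087310.
Q̄ = (S_0/π) × [bracket] = (589/π) × 1.087310 = 203.9 W/m².

Q̄ ≈ 204 W/m²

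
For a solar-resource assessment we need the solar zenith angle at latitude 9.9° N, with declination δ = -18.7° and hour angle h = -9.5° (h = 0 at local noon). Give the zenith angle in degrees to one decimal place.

cos θ_z = sin φ sin δ + cos φ cos δ cos h = -0.055123 + 0.920309 = 0.865186.
θ_z = arccos(0.865186) = 30.1°.

θ_z = 30.1°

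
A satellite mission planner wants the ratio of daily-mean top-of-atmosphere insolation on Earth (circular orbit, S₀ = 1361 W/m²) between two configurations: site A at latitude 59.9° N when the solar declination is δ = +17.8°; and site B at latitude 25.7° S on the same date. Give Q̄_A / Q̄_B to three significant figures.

Q̄_A / Q̄_B ≈ 1.47

— Configuration A (φ=+59.9°):
cos H₀ = −tan(+59.9°) tan(+17.800°) = -0.5539, H₀ = 2.1578 rad.
Bracket: H₀ sin φ sin δ + cos φ cos δ sin H₀ = 2.1578×0.86515×0.30570 + 0.50151×0.95213×0.83261 = 0.570687 + 0.397574 = 0.968261.
Q̄ = (S₀/π) × [bracket] = (1361/π) × 0.968261 = 419.47 W/m².
— Configuration B (φ=-25.7°):
cos H₀ = −tan(-25.7°) tan(+17.800°) = 0.1545, H₀ = 1.4157 rad.
Bracket: H₀ sin φ sin δ + cos φ cos δ sin H₀ = 1.4157×-0.43366×0.30570 + 0.90108×0.95213×0.98799 = -0.187679 + 0.847641 = 0.659962.
Q̄ = (S₀/π) × [bracket] = (1361/π) × 0.659962 = 285.91 W/m².
Ratio Q̄_A / Q̄_B = 419.47 / 285.91 = 1.467.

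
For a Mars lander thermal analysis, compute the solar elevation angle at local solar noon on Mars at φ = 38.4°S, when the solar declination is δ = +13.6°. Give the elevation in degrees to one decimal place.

At local noon the hour angle is zero, so the zenith angle equals |φ − δ| = |-38.4° − (+13.600°)| = 52.000°.
Elevation = 90° − 52.000° = 38.0°.

38.0°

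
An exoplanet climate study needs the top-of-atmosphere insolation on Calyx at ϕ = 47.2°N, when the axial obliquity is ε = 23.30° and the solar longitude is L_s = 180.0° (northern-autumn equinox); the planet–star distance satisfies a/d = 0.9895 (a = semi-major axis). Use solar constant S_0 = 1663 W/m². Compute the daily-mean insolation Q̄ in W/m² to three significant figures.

Q̄ ≈ 352 W/m²

Solar declination: sin δ = sin ε · sin L_s = sin 23.30° × sin 180.0° = 0.00000, so δ = +0.000°.
cos h₀ = −tan(+47.2°) tan(+0.000°) = -0.0000, h₀ = 1.5708 rad.
Bracket: h₀ sin ϕ sin δ + cos ϕ cos δ sin h₀ = 1.5708×0.73373×0.00000 + 0.67944×1.00000×1.00000 = 0.000000 + 0.679440 = 0.679440.
Inverse-square distance factor (a/d)² = 0.9895² = 0.979110.
Q̄ = (S_0/π) × 0.979110 × [bracket] = (1663/π) × 0.979110 × 0.679440 = 352.1 W/m².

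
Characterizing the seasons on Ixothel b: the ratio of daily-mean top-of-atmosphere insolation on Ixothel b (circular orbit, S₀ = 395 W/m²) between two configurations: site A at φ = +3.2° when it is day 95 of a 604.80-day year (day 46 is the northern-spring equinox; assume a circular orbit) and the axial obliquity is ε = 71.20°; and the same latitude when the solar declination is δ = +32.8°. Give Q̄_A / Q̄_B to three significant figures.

Q̄_A / Q̄_B ≈ 1.04

— Configuration A (φ=+3.2°):
Solar longitude: λ_s = 360° × (95 − 46)/604.80 = 29.167°.
sin δ = sin 71.20° × sin 29.167° = 0.46135, so δ = +27.474°.
cos H₀ = −tan(+3.2°) tan(+27.474°) = -0.0291, H₀ = 1.5999 rad.
Bracket: H₀ sin φ sin δ + cos φ cos δ sin H₀ = 1.5999×0.05582×0.46135 + 0.99844×0.88722×0.99958 = 0.041202 + 0.885464 = 0.926666.
Q̄ = (S₀/π) × [bracket] = (395/π) × 0.926666 = 116.51 W/m².
— Configuration B (φ=+3.2°):
cos H₀ = −tan(+3.2°) tan(+32.800°) = -0.0360, H₀ = 1.6068 rad.
Bracket: H₀ sin φ sin δ + cos φ cos δ sin H₀ = 1.6068×0.05582×0.54171 + 0.99844×0.84057×0.99935 = 0.048587 + 0.838713 = 0.887300.
Q̄ = (S₀/π) × [bracket] = (395/π) × 0.887300 = 111.56 W/m².
Ratio Q̄_A / Q̄_B = 116.51 / 111.56 = 1.044.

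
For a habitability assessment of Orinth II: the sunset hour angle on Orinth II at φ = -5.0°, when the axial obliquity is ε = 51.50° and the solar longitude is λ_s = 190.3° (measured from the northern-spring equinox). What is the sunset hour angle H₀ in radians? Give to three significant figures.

H₀ = 1.58 rad

Solar declination: sin δ = sin ε · sin λ_s = sin 51.50° × sin 190.3° = -0.13993, so δ = -8.044°.
cos H₀ = −tan φ · tan δ = −tan(-5.0°) × tan(-8.044°) = -0.0124, so H₀ = 1.5832 rad = 90.71°.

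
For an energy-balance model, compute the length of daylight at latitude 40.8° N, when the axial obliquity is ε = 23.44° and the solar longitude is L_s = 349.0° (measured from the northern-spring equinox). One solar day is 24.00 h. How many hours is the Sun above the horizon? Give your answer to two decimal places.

11.50 h

Solar declination: sin δ = sin ε · sin L_s = sin 23.44° × sin 349.0° = -0.07590, so δ = -4.353°.
cos h₀ = −tan ϕ · tan δ = −tan(+40.8°) × tan(-4.353°) = 0.0657, so h₀ = 1.5050 rad = 86.23°.
Daylight = 2h₀/(2π) × 24.00 h = (1.5050/π) × 24.00 = 11.50 h.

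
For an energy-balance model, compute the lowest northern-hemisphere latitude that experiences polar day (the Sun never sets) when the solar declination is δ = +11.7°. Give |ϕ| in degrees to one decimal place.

Polar day requires cos h₀ = −tan ϕ tan δ ≤ −1, i.e. tan ϕ tan δ ≥ 1.
The boundary is |tan ϕ| · |tan δ| = 1, so |ϕ| = 90° − |δ| = 90° − 11.7° = 78.3° in the northern hemisphere.

|ϕ| = 78.3°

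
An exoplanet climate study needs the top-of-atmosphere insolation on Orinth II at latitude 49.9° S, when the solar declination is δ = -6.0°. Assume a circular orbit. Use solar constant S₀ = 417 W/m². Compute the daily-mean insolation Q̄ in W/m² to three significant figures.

cos H₀ = −tan(-49.9°) tan(-6.000°) = -0.1248, H₀ = 1.6959 rad.
Bracket: H₀ sin φ sin δ + cos φ cos δ sin H₀ = 1.6959×-0.76492×-0.10453 + 0.64412×0.99452×0.99218 = 0.135599 + 0.635581 = 0.771180.
Q̄ = (S₀/π) × [bracket] = (417/π) × 0.771180 = 102.4 W/m².

Q̄ ≈ 102 W/m²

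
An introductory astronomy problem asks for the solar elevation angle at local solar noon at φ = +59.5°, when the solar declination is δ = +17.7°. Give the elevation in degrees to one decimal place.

At local noon the hour angle is zero, so the zenith angle equals |φ − δ| = |+59.5° − (+17.700°)| = 41.800°.
Elevation = 90° − 41.800° = 48.2°.

48.2°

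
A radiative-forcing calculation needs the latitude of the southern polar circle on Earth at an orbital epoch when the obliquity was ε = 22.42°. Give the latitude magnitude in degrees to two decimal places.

67.58°

The polar circle is the lowest latitude that experiences at least one full rotation of continuous darkness at the northern-summer solstice; it lies at |φ| = 90° − ε = 90° − 22.42° = 67.58°.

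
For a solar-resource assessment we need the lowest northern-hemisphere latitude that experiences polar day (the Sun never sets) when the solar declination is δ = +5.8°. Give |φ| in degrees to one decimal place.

|φ| = 84.2°

Polar day requires cos H₀ = −tan φ tan δ ≤ −1, i.e. tan φ tan δ ≥ 1.
The boundary is |tan φ| · |tan δ| = 1, so |φ| = 90° − |δ| = 90° − 5.8° = 84.2° in the northern hemisphere.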